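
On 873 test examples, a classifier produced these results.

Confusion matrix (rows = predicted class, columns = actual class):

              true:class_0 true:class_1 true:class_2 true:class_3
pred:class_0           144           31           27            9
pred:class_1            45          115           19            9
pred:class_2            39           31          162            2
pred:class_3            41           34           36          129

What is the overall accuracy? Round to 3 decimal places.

0.630

Accuracy = trace / total = (144+115+162+129=550) / 873 = 550/873 = 0.630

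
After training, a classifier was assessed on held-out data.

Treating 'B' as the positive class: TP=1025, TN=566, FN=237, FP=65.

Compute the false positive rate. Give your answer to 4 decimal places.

FPR = FP/(FP+TN) = 65/(65+566) = 0.1030

0.1030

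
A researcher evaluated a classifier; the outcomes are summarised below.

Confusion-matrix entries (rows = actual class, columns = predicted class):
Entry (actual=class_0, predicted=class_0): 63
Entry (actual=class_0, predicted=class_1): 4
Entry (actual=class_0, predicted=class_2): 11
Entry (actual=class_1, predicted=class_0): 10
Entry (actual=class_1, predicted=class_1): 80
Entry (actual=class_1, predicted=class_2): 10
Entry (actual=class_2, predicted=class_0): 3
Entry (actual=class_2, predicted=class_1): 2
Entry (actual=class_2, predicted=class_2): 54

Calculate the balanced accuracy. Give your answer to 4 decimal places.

0.8410

Balanced accuracy = mean of per-class recall.
  class_0: recall = 63/78 = 0.80769
  class_1: recall = 80/100 = 0.80000
  class_2: recall = 54/59 = 0.91525
Mean = (0.80769 + 0.80000 + 0.91525) / 3 = 0.8410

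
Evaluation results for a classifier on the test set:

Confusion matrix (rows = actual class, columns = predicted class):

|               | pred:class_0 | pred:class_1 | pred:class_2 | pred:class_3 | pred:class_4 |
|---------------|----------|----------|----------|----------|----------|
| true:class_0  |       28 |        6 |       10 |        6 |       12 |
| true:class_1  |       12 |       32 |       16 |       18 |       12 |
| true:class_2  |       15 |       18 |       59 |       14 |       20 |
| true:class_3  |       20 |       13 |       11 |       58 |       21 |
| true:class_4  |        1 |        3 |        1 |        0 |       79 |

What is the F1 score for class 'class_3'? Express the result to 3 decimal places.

One-vs-rest for 'class_3': TP = diagonal; FP = other classes predicted 'class_3'; FN = 'class_3' predicted as other.
F1 score = 2·TP/(2·TP+FP+FN).
class_3: TP=58, FP=6+18+14+0=38, FN=20+13+11+21=65 → 116/219 = 0.5297

0.530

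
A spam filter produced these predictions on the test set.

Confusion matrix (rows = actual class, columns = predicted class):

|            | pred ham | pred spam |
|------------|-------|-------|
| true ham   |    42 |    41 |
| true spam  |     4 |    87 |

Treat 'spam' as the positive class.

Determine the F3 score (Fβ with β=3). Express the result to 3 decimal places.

Fβ = (1+β²)·TP / ((1+β²)·TP + β²·FN + FP), with β²=9
= 10·87 / (10·87 + 9·4 + 41) = 0.919

0.919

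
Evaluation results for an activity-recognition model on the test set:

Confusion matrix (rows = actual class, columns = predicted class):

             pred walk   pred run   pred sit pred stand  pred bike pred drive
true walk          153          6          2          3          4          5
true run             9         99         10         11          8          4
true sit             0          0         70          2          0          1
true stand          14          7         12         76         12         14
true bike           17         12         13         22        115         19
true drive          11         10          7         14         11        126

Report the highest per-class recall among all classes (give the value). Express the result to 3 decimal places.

Per-class recall (TP/(TP+FN)):
  walk: TP=153, FN=6+2+3+4+5=20 → 153/173 = 0.8844
  run: TP=99, FN=9+10+11+8+4=42 → 99/141 = 0.7021
  sit: TP=70, FN=0+0+2+0+1=3 → 70/73 = 0.9589
  stand: TP=76, FN=14+7+12+12+14=59 → 76/135 = 0.5630
  bike: TP=115, FN=17+12+13+22+19=83 → 115/198 = 0.5808
  drive: TP=126, FN=11+10+7+14+11=53 → 126/179 = 0.7039
Highest is class 'sit' with recall = 0.959.

0.959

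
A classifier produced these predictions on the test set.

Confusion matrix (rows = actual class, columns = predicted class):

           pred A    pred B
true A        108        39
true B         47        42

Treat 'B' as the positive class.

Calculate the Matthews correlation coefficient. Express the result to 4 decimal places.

0.2109

MCC = (TP·TN − FP·FN) / √((TP+FP)(TP+FN)(TN+FP)(TN+FN))
Numerator = 42·108 − 39·47 = 2703
Denominator = √(81·89·147·155) = √164257065 = 12816.2812
MCC = 2703 / 12816.2812 = 0.2109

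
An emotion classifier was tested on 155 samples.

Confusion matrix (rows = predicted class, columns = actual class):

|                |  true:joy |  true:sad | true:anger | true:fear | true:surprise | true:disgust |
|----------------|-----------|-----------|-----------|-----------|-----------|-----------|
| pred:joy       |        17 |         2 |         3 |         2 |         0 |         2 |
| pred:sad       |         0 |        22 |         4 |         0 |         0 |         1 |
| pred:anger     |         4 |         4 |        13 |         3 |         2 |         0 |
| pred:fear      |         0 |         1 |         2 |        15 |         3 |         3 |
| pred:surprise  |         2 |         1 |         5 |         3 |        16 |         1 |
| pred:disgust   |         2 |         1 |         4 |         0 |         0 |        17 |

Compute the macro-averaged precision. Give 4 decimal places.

Per-class precision (TP/(TP+FP)):
  joy: TP=17, FP=2+3+2+0+2=9 → 17/26 = 0.65385
  sad: TP=22, FP=0+4+0+0+1=5 → 22/27 = 0.81481
  anger: TP=13, FP=4+4+3+2+0=13 → 13/26 = 0.50000
  fear: TP=15, FP=0+1+2+3+3=9 → 15/24 = 0.62500
  surprise: TP=16, FP=2+1+5+3+1=12 → 16/28 = 0.57143
  disgust: TP=17, FP=2+1+4+0+0=7 → 17/24 = 0.70833
Macro-precision = mean = (0.65385 + 0.81481 + 0.50000 + 0.62500 + 0.57143 + 0.70833) / 6 = 0.6456

0.6456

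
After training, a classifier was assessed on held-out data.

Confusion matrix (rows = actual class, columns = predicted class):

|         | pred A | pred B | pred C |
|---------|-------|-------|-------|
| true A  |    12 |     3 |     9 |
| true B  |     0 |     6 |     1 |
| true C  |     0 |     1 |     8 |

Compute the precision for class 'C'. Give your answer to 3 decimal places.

0.444

One-vs-rest for 'C': TP = diagonal; FP = other classes predicted 'C'; FN = 'C' predicted as other.
precision = TP/(TP+FP).
C: TP=8, FP=9+1=10 → 8/18 = 0.4444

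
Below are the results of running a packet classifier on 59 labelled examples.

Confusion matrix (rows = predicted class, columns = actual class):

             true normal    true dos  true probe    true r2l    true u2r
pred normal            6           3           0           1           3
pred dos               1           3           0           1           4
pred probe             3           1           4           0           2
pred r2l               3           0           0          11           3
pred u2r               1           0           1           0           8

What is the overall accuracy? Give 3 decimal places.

Accuracy = trace / total = (6+3+4+11+8=32) / 59 = 32/59 = 0.542

0.542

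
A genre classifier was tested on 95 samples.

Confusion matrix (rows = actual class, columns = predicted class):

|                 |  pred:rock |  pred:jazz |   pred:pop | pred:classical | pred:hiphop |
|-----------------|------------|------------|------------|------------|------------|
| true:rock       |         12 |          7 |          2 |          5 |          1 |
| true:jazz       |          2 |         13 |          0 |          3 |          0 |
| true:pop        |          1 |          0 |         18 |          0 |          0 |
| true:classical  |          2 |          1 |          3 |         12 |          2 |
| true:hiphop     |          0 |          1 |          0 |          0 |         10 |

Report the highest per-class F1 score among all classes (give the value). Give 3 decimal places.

0.857

Per-class F1 score (2·TP/(2·TP+FP+FN)):
  rock: TP=12, FP=2+1+2+0=5, FN=7+2+5+1=15 → 24/44 = 0.5455
  jazz: TP=13, FP=7+0+1+1=9, FN=2+0+3+0=5 → 26/40 = 0.6500
  pop: TP=18, FP=2+0+3+0=5, FN=1+0+0+0=1 → 36/42 = 0.8571
  classical: TP=12, FP=5+3+0+0=8, FN=2+1+3+2=8 → 24/40 = 0.6000
  hiphop: TP=10, FP=1+0+0+2=3, FN=0+1+0+0=1 → 20/24 = 0.8333
Highest is class 'pop' with F1 score = 0.857.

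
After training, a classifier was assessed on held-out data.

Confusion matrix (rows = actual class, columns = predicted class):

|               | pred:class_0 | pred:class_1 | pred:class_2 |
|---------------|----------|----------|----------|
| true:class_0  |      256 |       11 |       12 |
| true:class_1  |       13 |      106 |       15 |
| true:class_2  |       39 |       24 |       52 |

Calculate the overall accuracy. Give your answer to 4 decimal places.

Accuracy = trace / total = (256+106+52=414) / 528 = 414/528 = 0.7841

0.7841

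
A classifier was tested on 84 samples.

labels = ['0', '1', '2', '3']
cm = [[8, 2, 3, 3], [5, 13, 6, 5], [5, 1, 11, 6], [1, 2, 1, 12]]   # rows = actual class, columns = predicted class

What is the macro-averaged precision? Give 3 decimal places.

Per-class precision (TP/(TP+FP)):
  0: TP=8, FP=5+5+1=11 → 8/19 = 0.4211
  1: TP=13, FP=2+1+2=5 → 13/18 = 0.7222
  2: TP=11, FP=3+6+1=10 → 11/21 = 0.5238
  3: TP=12, FP=3+5+6=14 → 12/26 = 0.4615
Macro-precision = mean = (0.4211 + 0.7222 + 0.5238 + 0.4615) / 4 = 0.532

0.532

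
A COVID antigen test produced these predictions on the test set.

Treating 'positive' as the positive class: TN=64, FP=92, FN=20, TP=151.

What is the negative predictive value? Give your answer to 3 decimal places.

0.762

NPV = TN/(TN+FN) = 64/(64+20) = 0.762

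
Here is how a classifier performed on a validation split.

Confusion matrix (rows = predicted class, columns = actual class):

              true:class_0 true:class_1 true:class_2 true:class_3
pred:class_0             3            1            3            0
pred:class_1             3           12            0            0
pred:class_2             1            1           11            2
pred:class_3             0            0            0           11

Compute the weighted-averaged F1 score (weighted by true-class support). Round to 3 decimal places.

0.773

Per-class F1 score (2·TP/(2·TP+FP+FN)):
  class_0: TP=3, FP=1+3+0=4, FN=3+1+0=4 → 6/14 = 0.4286
  class_1: TP=12, FP=3+0+0=3, FN=1+1+0=2 → 24/29 = 0.8276
  class_2: TP=11, FP=1+1+2=4, FN=3+0+0=3 → 22/29 = 0.7586
  class_3: TP=11, FP=0+0+0=0, FN=0+0+2=2 → 22/24 = 0.9167
Weighted-F1 score = Σ (supportᵢ/N)·F1 scoreᵢ with N=48: (7/48)·0.4286 + (14/48)·0.8276 + (14/48)·0.7586 + (13/48)·0.9167 = 0.773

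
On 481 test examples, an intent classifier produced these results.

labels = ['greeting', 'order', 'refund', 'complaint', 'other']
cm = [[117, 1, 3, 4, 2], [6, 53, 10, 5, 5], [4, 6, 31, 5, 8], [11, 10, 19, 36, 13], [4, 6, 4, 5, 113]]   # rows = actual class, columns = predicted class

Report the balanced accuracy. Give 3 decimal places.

Balanced accuracy = mean of per-class recall.
  greeting: recall = 117/127 = 0.9213
  order: recall = 53/79 = 0.6709
  refund: recall = 31/54 = 0.5741
  complaint: recall = 36/89 = 0.4045
  other: recall = 113/132 = 0.8561
Mean = (0.9213 + 0.6709 + 0.5741 + 0.4045 + 0.8561) / 5 = 0.685

0.685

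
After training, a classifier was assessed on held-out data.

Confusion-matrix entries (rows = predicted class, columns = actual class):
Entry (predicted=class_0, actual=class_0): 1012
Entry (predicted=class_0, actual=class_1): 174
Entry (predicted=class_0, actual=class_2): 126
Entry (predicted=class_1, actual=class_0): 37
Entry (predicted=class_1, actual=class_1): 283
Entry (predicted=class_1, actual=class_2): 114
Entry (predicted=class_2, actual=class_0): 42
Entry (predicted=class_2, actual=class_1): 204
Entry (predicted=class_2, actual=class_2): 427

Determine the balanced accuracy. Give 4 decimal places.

0.6653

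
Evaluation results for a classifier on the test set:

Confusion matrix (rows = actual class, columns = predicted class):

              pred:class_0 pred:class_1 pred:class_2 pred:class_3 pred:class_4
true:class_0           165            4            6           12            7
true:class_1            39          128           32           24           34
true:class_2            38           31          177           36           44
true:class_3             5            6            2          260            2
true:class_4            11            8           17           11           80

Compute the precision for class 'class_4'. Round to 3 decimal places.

Take TP from the diagonal, FP from the rest of the 'class_4' prediction marginal, FN from the rest of the 'class_4' actual marginal.
precision = TP/(TP+FP).
class_4: TP=80, FP=7+34+44+2=87 → 80/167 = 0.4790

0.479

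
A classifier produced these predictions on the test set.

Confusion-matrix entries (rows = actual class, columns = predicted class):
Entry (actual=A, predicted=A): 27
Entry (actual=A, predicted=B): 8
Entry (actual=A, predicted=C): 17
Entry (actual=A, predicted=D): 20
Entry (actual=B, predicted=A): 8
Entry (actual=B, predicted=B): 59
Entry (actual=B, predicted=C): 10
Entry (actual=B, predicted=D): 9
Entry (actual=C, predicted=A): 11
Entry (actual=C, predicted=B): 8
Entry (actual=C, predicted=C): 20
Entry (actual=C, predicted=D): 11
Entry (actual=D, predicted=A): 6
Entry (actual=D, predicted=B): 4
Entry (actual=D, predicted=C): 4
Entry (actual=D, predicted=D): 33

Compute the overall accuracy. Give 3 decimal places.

Accuracy = trace / total = (27+59+20+33=139) / 255 = 139/255 = 0.545

0.545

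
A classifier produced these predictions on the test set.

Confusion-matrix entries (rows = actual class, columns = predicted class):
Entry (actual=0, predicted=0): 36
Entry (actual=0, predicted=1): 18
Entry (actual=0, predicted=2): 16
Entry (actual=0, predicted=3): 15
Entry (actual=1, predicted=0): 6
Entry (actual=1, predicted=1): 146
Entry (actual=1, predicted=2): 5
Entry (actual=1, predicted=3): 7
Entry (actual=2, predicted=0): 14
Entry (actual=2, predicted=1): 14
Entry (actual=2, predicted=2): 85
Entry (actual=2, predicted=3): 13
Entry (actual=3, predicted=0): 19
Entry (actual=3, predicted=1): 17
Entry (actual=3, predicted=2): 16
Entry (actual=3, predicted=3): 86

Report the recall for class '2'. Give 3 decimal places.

recall = TP/(TP+FN).
2: TP=85, FN=14+14+13=41 → 85/126 = 0.6746

0.675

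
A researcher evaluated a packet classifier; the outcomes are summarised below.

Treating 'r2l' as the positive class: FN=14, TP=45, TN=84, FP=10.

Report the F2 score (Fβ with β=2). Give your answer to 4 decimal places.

Fβ = (1+β²)·TP / ((1+β²)·TP + β²·FN + FP), with β²=4
= 5·45 / (5·45 + 4·14 + 10) = 0.7732

0.7732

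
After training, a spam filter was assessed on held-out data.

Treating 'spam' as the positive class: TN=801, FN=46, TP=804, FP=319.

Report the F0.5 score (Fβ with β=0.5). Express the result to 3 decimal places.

0.753

Fβ = (1+β²)·TP / ((1+β²)·TP + β²·FN + FP), with β²=1/4
= 1.25·804 / (1.25·804 + 0.25·46 + 319) = 0.753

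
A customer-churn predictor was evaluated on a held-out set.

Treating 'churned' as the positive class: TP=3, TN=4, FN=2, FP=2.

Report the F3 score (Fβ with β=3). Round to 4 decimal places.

Fβ = (1+β²)·TP / ((1+β²)·TP + β²·FN + FP), with β²=9
= 10·3 / (10·3 + 9·2 + 2) = 0.6000

0.6000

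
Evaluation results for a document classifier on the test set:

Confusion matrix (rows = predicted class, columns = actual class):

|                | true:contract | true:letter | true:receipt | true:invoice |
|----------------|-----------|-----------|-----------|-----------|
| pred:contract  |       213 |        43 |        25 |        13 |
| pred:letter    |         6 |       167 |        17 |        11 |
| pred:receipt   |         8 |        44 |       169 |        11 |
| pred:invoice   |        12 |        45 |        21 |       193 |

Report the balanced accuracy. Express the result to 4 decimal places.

Balanced accuracy = mean of per-class recall.
  contract: recall = 213/239 = 0.89121
  letter: recall = 167/299 = 0.55853
  receipt: recall = 169/232 = 0.72845
  invoice: recall = 193/228 = 0.84649
Mean = (0.89121 + 0.55853 + 0.72845 + 0.84649) / 4 = 0.7562

0.7562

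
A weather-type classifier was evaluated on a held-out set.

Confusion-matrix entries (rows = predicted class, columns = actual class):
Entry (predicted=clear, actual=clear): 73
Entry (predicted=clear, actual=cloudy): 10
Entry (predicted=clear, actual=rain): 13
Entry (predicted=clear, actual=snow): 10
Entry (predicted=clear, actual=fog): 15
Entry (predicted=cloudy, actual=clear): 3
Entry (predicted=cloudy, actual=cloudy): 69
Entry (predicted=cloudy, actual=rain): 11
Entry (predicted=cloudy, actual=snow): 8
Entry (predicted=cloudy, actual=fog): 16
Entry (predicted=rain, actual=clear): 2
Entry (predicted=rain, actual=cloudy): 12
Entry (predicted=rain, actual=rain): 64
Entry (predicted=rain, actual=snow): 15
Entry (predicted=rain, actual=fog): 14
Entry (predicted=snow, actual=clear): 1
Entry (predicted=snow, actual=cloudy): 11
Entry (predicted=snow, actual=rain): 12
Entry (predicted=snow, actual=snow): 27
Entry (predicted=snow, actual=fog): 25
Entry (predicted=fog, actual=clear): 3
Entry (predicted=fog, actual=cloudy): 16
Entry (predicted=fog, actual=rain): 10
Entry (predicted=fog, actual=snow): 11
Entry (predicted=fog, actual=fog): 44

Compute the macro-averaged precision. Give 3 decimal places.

Per-class precision (TP/(TP+FP)):
  clear: TP=73, FP=10+13+10+15=48 → 73/121 = 0.6033
  cloudy: TP=69, FP=3+11+8+16=38 → 69/107 = 0.6449
  rain: TP=64, FP=2+12+15+14=43 → 64/107 = 0.5981
  snow: TP=27, FP=1+11+12+25=49 → 27/76 = 0.3553
  fog: TP=44, FP=3+16+10+11=40 → 44/84 = 0.5238
Macro-precision = mean = (0.6033 + 0.6449 + 0.5981 + 0.3553 + 0.5238) / 5 = 0.545

0.545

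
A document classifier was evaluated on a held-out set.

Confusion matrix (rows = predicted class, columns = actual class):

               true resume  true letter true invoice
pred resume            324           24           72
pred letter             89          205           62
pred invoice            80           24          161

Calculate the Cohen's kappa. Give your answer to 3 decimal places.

0.484

Observed agreement pₒ = trace/N = 690/1041 = 0.6628
Expected agreement pₑ = Σ (rowᵢ·colᵢ)/N² = (493·420 + 253·356 + 295·265)/1041² = 0.3463
κ = (pₒ − pₑ)/(1 − pₑ) = (0.6628 − 0.3463)/(1 − 0.3463) = 0.484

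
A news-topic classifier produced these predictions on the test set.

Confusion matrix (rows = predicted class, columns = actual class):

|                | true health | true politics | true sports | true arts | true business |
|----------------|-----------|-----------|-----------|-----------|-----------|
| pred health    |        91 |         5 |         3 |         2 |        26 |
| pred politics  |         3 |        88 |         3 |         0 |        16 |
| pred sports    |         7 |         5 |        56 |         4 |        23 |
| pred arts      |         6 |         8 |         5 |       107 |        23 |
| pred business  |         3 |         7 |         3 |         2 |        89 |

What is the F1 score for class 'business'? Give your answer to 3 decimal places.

Take TP from the diagonal, FP from the rest of the 'business' prediction marginal, FN from the rest of the 'business' actual marginal.
F1 score = 2·TP/(2·TP+FP+FN).
business: TP=89, FP=3+7+3+2=15, FN=26+16+23+23=88 → 178/281 = 0.6335

0.633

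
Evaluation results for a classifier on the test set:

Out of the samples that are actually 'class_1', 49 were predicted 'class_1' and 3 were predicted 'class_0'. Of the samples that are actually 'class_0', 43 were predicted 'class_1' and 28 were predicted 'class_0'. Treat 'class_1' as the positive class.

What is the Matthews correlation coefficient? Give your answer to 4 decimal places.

0.3831

MCC = (TP·TN − FP·FN) / √((TP+FP)(TP+FN)(TN+FP)(TN+FN))
Numerator = 49·28 − 43·3 = 1243
Denominator = √(92·52·71·31) = √10529584 = 3244.9320
MCC = 1243 / 3244.9320 = 0.3831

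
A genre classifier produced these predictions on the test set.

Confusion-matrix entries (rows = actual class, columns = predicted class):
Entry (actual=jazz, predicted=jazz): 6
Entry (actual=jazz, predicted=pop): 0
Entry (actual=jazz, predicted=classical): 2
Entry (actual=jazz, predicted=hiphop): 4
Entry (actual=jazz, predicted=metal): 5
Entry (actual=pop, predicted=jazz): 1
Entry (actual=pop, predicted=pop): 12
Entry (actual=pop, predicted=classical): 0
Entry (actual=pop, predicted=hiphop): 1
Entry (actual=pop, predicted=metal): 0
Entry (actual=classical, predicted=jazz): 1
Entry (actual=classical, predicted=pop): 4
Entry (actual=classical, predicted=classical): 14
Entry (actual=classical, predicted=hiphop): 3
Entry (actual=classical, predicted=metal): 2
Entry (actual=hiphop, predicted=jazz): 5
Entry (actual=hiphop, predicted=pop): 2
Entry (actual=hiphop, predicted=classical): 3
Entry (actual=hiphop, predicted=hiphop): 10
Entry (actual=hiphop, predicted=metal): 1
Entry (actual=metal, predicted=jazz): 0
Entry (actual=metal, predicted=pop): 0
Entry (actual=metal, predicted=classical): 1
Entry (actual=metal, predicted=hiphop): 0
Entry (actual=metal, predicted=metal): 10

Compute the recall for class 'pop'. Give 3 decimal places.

One-vs-rest for 'pop': TP = diagonal; FP = other classes predicted 'pop'; FN = 'pop' predicted as other.
recall = TP/(TP+FN).
pop: TP=12, FN=1+0+1+0=2 → 12/14 = 0.8571

0.857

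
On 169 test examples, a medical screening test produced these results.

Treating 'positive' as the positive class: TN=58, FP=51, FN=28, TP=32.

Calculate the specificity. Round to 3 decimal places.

Specificity = TN/(TN+FP) = 58/(58+51) = 0.532

0.532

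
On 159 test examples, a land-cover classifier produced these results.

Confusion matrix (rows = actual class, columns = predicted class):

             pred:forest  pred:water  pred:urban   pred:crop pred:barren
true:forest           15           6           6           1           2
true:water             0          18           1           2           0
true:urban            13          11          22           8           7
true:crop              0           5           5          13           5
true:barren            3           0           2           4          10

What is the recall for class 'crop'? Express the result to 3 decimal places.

0.464

Treat 'crop' as positive and all other classes as negative.
recall = TP/(TP+FN).
crop: TP=13, FN=0+5+5+5=15 → 13/28 = 0.4643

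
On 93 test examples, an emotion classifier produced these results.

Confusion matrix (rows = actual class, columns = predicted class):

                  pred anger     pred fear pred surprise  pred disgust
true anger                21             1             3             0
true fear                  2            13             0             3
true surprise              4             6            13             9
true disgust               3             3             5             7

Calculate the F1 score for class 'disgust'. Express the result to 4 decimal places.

F1 score = 2·TP/(2·TP+FP+FN).
disgust: TP=7, FP=0+3+9=12, FN=3+3+5=11 → 14/37 = 0.37838

0.3784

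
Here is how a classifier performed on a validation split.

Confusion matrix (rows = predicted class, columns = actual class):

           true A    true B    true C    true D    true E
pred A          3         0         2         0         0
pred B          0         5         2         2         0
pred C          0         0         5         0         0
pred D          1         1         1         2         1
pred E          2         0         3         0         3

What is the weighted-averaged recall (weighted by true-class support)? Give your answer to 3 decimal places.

0.545

Per-class recall (TP/(TP+FN)):
  A: TP=3, FN=0+0+1+2=3 → 3/6 = 0.5000
  B: TP=5, FN=0+0+1+0=1 → 5/6 = 0.8333
  C: TP=5, FN=2+2+1+3=8 → 5/13 = 0.3846
  D: TP=2, FN=0+2+0+0=2 → 2/4 = 0.5000
  E: TP=3, FN=0+0+0+1=1 → 3/4 = 0.7500
Weighted-recall = Σ (supportᵢ/N)·recallᵢ with N=33: (6/33)·0.5000 + (6/33)·0.8333 + (13/33)·0.3846 + (4/33)·0.5000 + (4/33)·0.7500 = 0.545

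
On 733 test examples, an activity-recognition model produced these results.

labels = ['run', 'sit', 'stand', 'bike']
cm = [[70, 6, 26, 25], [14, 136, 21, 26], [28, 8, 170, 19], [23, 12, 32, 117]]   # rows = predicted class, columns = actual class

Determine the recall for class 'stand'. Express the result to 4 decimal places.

0.6827

Take TP from the diagonal, FP from the rest of the 'stand' prediction marginal, FN from the rest of the 'stand' actual marginal.
recall = TP/(TP+FN).
stand: TP=170, FN=26+21+32=79 → 170/249 = 0.68273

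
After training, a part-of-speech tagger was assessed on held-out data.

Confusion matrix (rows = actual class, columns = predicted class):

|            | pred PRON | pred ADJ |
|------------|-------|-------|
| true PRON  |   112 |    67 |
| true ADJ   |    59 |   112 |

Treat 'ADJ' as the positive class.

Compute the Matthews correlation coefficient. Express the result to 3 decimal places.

0.281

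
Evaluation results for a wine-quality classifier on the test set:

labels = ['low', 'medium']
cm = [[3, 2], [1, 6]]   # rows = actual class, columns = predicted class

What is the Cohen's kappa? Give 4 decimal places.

0.4706

Observed agreement pₒ = trace/N = 9/12 = 0.75000
Expected agreement pₑ = Σ (rowᵢ·colᵢ)/N² = (5·4 + 7·8)/12² = 0.52778
κ = (pₒ − pₑ)/(1 − pₑ) = (0.75000 − 0.52778)/(1 − 0.52778) = 0.4706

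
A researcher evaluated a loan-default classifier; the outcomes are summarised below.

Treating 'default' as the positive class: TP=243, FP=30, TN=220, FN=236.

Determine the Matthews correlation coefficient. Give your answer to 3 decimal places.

0.380

MCC = (TP·TN − FP·FN) / √((TP+FP)(TP+FN)(TN+FP)(TN+FN))
Numerator = 243·220 − 30·236 = 46380
Denominator = √(273·479·250·456) = √14907438000 = 122096.0196
MCC = 46380 / 122096.0196 = 0.380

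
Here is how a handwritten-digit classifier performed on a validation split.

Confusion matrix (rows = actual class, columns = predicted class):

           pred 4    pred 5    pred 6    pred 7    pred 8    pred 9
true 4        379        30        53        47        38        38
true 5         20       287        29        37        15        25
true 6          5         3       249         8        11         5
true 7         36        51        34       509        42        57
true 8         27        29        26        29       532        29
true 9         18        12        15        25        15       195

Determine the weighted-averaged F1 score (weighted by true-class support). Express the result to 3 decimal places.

0.728

Per-class F1 score (2·TP/(2·TP+FP+FN)):
  4: TP=379, FP=20+5+36+27+18=106, FN=30+53+47+38+38=206 → 758/1070 = 0.7084
  5: TP=287, FP=30+3+51+29+12=125, FN=20+29+37+15+25=126 → 574/825 = 0.6958
  6: TP=249, FP=53+29+34+26+15=157, FN=5+3+8+11+5=32 → 498/687 = 0.7249
  7: TP=509, FP=47+37+8+29+25=146, FN=36+51+34+42+57=220 → 1018/1384 = 0.7355
  8: TP=532, FP=38+15+11+42+15=121, FN=27+29+26+29+29=140 → 1064/1325 = 0.8030
  9: TP=195, FP=38+25+5+57+29=154, FN=18+12+15+25+15=85 → 390/629 = 0.6200
Weighted-F1 score = Σ (supportᵢ/N)·F1 scoreᵢ with N=2960: (585/2960)·0.7084 + (413/2960)·0.6958 + (281/2960)·0.7249 + (729/2960)·0.7355 + (672/2960)·0.8030 + (280/2960)·0.6200 = 0.728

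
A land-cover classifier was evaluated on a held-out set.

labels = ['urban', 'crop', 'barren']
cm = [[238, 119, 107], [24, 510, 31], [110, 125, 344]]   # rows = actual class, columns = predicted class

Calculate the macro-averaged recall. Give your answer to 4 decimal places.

0.6699

Per-class recall (TP/(TP+FN)):
  urban: TP=238, FN=119+107=226 → 238/464 = 0.51293
  crop: TP=510, FN=24+31=55 → 510/565 = 0.90265
  barren: TP=344, FN=110+125=235 → 344/579 = 0.59413
Macro-recall = mean = (0.51293 + 0.90265 + 0.59413) / 3 = 0.6699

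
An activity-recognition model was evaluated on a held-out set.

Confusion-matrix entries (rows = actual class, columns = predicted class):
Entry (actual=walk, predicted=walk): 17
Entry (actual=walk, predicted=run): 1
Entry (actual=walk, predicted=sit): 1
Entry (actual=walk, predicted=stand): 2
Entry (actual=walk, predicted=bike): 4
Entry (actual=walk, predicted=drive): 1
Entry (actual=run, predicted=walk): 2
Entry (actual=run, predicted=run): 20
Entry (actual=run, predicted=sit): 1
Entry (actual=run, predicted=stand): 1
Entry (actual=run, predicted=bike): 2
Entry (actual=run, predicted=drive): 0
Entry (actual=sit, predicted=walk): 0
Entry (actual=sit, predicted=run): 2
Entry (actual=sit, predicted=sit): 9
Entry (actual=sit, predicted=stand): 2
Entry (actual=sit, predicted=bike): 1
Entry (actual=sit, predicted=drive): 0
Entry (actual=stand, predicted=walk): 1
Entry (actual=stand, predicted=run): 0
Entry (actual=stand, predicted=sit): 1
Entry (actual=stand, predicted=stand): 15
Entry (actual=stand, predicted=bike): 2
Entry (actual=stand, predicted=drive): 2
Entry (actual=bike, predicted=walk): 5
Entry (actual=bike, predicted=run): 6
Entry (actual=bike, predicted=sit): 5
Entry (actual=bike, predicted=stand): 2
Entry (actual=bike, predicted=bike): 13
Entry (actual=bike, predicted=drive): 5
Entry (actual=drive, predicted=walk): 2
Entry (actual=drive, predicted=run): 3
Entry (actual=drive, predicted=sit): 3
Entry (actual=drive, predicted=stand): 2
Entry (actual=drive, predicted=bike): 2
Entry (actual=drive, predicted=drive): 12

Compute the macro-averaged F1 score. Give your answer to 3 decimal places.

Per-class F1 score (2·TP/(2·TP+FP+FN)):
  walk: TP=17, FP=2+0+1+5+2=10, FN=1+1+2+4+1=9 → 34/53 = 0.6415
  run: TP=20, FP=1+2+0+6+3=12, FN=2+1+1+2+0=6 → 40/58 = 0.6897
  sit: TP=9, FP=1+1+1+5+3=11, FN=0+2+2+1+0=5 → 18/34 = 0.5294
  stand: TP=15, FP=2+1+2+2+2=9, FN=1+0+1+2+2=6 → 30/45 = 0.6667
  bike: TP=13, FP=4+2+1+2+2=11, FN=5+6+5+2+5=23 → 26/60 = 0.4333
  drive: TP=12, FP=1+0+0+2+5=8, FN=2+3+3+2+2=12 → 24/44 = 0.5455
Macro-F1 score = mean = (0.6415 + 0.6897 + 0.5294 + 0.6667 + 0.4333 + 0.5455) / 6 = 0.584

0.584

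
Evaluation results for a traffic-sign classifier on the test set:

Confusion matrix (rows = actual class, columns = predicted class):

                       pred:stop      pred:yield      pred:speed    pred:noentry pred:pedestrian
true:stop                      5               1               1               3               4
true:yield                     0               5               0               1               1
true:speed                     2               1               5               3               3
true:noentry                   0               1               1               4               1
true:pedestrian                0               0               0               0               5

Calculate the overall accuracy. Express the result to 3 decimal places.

0.511

Accuracy = trace / total = (5+5+5+4+5=24) / 47 = 24/47 = 0.511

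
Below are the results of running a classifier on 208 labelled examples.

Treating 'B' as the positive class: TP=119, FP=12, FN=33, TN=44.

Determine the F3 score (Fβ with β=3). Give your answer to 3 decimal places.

Fβ = (1+β²)·TP / ((1+β²)·TP + β²·FN + FP), with β²=9
= 10·119 / (10·119 + 9·33 + 12) = 0.794

0.794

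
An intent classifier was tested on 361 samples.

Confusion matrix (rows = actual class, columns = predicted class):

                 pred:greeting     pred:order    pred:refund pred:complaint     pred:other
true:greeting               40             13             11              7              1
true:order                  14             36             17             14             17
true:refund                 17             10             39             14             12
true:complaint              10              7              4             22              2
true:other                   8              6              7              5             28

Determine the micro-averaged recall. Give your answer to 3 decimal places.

Micro-averaging pools counts across classes: ΣTP=165, ΣFP=196, ΣFN=196.
Micro-recall = TP/(TP+FN) on pooled counts = 0.457 (equals overall accuracy in single-label multiclass).

0.457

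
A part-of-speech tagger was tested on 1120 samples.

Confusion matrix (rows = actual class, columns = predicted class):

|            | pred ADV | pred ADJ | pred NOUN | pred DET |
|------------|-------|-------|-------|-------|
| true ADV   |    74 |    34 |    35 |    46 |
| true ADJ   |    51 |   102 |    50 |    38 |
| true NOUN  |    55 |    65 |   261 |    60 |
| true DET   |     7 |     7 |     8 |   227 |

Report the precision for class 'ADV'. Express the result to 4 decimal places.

0.3957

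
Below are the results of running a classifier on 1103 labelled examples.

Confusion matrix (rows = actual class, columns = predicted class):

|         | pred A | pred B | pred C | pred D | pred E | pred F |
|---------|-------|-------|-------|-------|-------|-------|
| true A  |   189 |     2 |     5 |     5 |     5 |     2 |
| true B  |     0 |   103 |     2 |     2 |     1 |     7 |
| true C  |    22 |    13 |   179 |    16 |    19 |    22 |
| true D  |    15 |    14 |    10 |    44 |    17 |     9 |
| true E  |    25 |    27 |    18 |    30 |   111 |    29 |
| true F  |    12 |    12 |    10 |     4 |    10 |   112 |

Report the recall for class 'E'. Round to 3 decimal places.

0.463

Take TP from the diagonal, FP from the rest of the 'E' prediction marginal, FN from the rest of the 'E' actual marginal.
recall = TP/(TP+FN).
E: TP=111, FN=25+27+18+30+29=129 → 111/240 = 0.4625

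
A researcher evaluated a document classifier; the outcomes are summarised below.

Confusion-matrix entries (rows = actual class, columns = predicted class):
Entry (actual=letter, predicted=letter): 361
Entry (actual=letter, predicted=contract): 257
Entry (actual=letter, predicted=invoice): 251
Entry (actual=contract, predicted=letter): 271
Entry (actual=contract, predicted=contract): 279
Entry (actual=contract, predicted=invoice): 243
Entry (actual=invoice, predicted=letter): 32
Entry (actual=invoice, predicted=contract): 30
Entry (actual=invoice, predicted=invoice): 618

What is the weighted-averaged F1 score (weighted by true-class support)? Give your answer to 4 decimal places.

Per-class F1 score (2·TP/(2·TP+FP+FN)):
  letter: TP=361, FP=271+32=303, FN=257+251=508 → 722/1533 = 0.47097
  contract: TP=279, FP=257+30=287, FN=271+243=514 → 558/1359 = 0.41060
  invoice: TP=618, FP=251+243=494, FN=32+30=62 → 1236/1792 = 0.68973
Weighted-F1 score = Σ (supportᵢ/N)·F1 scoreᵢ with N=2342: (869/2342)·0.47097 + (793/2342)·0.41060 + (680/2342)·0.68973 = 0.5140

0.5140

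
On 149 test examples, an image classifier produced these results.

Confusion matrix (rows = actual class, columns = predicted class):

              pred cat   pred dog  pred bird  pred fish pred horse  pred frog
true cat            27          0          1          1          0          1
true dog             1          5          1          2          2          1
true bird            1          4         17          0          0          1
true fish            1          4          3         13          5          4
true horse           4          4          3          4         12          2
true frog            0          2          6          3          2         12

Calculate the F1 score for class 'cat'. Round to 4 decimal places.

F1 score = 2·TP/(2·TP+FP+FN).
cat: TP=27, FP=1+1+1+4+0=7, FN=0+1+1+0+1=3 → 54/64 = 0.84375

0.8438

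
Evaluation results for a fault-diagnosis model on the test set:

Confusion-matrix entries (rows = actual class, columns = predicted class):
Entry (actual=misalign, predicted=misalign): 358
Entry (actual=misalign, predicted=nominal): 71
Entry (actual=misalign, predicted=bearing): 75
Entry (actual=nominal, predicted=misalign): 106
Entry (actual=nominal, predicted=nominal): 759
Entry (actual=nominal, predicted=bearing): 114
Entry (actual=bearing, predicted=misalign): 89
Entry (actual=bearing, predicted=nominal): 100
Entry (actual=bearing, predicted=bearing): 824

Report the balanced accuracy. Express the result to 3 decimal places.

0.766

Balanced accuracy = mean of per-class recall.
  misalign: recall = 358/504 = 0.7103
  nominal: recall = 759/979 = 0.7753
  bearing: recall = 824/1013 = 0.8134
Mean = (0.7103 + 0.7753 + 0.8134) / 3 = 0.766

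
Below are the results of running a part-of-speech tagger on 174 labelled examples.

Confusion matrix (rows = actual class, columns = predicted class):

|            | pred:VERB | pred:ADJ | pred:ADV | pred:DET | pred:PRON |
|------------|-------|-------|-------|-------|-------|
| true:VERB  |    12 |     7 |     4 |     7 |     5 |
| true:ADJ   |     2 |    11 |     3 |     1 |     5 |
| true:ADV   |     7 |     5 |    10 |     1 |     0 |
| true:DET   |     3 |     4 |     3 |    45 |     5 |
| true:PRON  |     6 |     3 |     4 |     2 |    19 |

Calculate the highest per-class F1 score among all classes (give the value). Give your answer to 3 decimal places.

Per-class F1 score (2·TP/(2·TP+FP+FN)):
  VERB: TP=12, FP=2+7+3+6=18, FN=7+4+7+5=23 → 24/65 = 0.3692
  ADJ: TP=11, FP=7+5+4+3=19, FN=2+3+1+5=11 → 22/52 = 0.4231
  ADV: TP=10, FP=4+3+3+4=14, FN=7+5+1+0=13 → 20/47 = 0.4255
  DET: TP=45, FP=7+1+1+2=11, FN=3+4+3+5=15 → 90/116 = 0.7759
  PRON: TP=19, FP=5+5+0+5=15, FN=6+3+4+2=15 → 38/68 = 0.5588
Highest is class 'DET' with F1 score = 0.776.

0.776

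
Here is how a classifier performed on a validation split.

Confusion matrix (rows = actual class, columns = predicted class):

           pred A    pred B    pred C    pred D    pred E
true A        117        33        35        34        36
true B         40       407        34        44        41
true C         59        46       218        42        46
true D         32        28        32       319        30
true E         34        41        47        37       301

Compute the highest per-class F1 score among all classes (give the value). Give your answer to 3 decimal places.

0.726

Per-class F1 score (2·TP/(2·TP+FP+FN)):
  A: TP=117, FP=40+59+32+34=165, FN=33+35+34+36=138 → 234/537 = 0.4358
  B: TP=407, FP=33+46+28+41=148, FN=40+34+44+41=159 → 814/1121 = 0.7261
  C: TP=218, FP=35+34+32+47=148, FN=59+46+42+46=193 → 436/777 = 0.5611
  D: TP=319, FP=34+44+42+37=157, FN=32+28+32+30=122 → 638/917 = 0.6957
  E: TP=301, FP=36+41+46+30=153, FN=34+41+47+37=159 → 602/914 = 0.6586
Highest is class 'B' with F1 score = 0.726.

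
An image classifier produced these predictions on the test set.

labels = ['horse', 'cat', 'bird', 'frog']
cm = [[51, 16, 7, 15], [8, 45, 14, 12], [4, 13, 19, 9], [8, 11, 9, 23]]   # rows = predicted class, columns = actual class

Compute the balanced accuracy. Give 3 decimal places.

Balanced accuracy = mean of per-class recall.
  horse: recall = 51/71 = 0.7183
  cat: recall = 45/85 = 0.5294
  bird: recall = 19/49 = 0.3878
  frog: recall = 23/59 = 0.3898
Mean = (0.7183 + 0.5294 + 0.3878 + 0.3898) / 4 = 0.506

0.506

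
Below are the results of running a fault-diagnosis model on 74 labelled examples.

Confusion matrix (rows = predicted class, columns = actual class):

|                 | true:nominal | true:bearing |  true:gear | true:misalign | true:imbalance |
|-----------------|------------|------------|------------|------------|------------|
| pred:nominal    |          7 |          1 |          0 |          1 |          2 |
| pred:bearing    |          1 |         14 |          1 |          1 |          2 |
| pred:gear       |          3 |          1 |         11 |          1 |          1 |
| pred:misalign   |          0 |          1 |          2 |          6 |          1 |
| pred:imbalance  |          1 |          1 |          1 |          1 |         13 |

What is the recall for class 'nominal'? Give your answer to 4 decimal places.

0.5833

One-vs-rest for 'nominal': TP = diagonal; FP = other classes predicted 'nominal'; FN = 'nominal' predicted as other.
recall = TP/(TP+FN).
nominal: TP=7, FN=1+3+0+1=5 → 7/12 = 0.58333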